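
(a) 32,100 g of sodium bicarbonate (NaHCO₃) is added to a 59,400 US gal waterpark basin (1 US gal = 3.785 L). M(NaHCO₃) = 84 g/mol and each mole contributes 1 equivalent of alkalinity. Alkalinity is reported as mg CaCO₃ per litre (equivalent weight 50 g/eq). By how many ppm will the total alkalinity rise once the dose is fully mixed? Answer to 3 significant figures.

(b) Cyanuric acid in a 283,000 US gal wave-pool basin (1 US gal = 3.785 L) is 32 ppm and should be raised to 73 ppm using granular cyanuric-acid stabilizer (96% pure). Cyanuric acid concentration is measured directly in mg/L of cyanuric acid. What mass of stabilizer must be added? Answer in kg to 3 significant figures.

(a) 85.0 ppm; (b) 45.7 kg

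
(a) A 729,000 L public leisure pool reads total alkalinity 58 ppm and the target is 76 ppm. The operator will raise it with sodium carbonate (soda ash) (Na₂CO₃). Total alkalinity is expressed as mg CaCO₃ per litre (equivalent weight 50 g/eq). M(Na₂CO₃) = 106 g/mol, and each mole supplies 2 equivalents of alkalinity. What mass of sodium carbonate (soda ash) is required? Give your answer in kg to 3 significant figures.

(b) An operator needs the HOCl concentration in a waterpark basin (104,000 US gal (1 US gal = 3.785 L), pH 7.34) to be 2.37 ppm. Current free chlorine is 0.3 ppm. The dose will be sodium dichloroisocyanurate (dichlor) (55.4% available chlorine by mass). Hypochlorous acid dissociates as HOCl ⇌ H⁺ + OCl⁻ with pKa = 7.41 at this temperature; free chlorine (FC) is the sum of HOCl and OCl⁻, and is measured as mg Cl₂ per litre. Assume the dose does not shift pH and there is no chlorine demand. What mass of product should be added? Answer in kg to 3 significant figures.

(a) 13.9 kg; (b) 2.90 kg

(a) Alkalinity to add: (76 − 58) = 18 mg/L as CaCO₃ × 729,000 L = 13,120 g as CaCO₃.
(a) Equivalents: 13,120 g ÷ 50 g/eq = 262.4 eq.
(a) Each mole of Na₂CO₃ supplies 2 eq, so 262.4 / 2 = 131.2 mol.
(a) Mass: 131.2 mol × 106 g/mol = 13,910 g.

(b) Volume: 104,000 US gal × 3.785 L/gal = 393,640 L.
(b) [OCl⁻]/[HOCl] = 10^(pH − pKa) = 10^(7.34 − 7.41) = 0.8511; fraction as HOCl = 1/(1 + 0.8511) = 0.5402.
(b) Free chlorine required for 2.37 ppm HOCl: 2.37 / 0.5402 = 4.387 ppm.
(b) FC to add: 4.387 − 0.3 = 4.087 mg/L as Cl₂.
(b) Cl₂ equivalent: 4.087 mg/L × 393,640 L = 1609 g.
(b) Product at 55.4% available Cl: 1609 / 0.554 = 2904 g.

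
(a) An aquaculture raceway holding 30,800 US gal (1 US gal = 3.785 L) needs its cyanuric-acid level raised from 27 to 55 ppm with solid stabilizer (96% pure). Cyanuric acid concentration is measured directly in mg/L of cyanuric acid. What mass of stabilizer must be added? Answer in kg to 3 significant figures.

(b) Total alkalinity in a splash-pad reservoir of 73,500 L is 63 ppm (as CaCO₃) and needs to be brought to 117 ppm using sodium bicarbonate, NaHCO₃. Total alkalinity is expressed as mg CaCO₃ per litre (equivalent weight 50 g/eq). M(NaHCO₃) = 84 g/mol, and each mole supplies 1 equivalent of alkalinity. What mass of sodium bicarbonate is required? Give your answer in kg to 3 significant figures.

(a) 3.40 kg; (b) 6.67 kg

(a) Volume: 30,800 US gal × 3.785 L/gal = 116,578 L.
(a) CYA to add: (55 − 27) = 28 mg/L × 116,578 L = 3264 g cyanuric acid.
(a) At 96% purity: 3264 / 0.96 = 3400 g product.

(b) Alkalinity to add: (117 − 63) = 54 mg/L as CaCO₃ × 73,500 L = 3969 g as CaCO₃.
(b) Equivalents: 3969 g ÷ 50 g/eq = 79.38 eq.
(b) NaHCO₃ supplies 1 eq per mole → 79.38 mol.
(b) Mass: 79.38 mol × 84 g/mol = 6668 g.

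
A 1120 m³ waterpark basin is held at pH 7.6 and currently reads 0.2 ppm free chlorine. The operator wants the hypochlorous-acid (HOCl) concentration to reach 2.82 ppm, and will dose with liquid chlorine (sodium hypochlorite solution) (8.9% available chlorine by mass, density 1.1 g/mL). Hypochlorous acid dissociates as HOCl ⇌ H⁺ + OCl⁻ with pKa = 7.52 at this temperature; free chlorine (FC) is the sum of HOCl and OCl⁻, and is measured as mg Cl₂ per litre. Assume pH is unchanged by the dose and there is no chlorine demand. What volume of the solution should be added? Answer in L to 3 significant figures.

68.8 L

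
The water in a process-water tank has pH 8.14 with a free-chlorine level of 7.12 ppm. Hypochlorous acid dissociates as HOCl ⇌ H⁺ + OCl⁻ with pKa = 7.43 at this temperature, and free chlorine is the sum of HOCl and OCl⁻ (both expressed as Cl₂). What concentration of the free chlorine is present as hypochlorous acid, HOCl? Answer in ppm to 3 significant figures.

1.16 ppm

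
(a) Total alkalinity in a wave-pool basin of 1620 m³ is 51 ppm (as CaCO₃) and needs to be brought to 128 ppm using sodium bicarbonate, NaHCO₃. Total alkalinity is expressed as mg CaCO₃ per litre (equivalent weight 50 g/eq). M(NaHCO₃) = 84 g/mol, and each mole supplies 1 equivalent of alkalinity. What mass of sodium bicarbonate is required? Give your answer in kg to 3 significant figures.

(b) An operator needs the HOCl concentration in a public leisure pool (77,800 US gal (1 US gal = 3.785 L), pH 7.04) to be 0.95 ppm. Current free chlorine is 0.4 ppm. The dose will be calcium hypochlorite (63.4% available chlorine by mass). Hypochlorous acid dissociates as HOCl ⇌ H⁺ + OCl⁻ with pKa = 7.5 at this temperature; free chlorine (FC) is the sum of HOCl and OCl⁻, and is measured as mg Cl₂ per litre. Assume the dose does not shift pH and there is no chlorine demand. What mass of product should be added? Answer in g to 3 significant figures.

(a) Volume: 1620 m³ = 1,620,000 L.
(a) Alkalinity to add: (128 − 51) = 77 mg/L as CaCO₃ × 1,620,000 L = 124,700 g as CaCO₃.
(a) Equivalents: 124,700 g ÷ 50 g/eq = 2495 eq.
(a) NaHCO₃ supplies 1 eq per mole → 2495 mol.
(a) Mass: 2495 mol × 84 g/mol = 209,600 g.

(b) Volume: 77,800 US gal × 3.785 L/gal = 294,473 L.
(b) [OCl⁻]/[HOCl] = 10^(pH − pKa) = 10^(7.04 − 7.5) = 0.3467; fraction as HOCl = 1/(1 + 0.3467) = 0.7425.
(b) Free chlorine required for 0.95 ppm HOCl: 0.95 / 0.7425 = 1.279 ppm.
(b) FC to add: 1.279 − 0.4 = 0.8794 mg/L as Cl₂.
(b) Cl₂ equivalent: 0.8794 mg/L × 294,473 L = 259 g.
(b) Product at 63.4% available Cl: 259 / 0.634 = 408.5 g.

(a) 210 kg; (b) 408 g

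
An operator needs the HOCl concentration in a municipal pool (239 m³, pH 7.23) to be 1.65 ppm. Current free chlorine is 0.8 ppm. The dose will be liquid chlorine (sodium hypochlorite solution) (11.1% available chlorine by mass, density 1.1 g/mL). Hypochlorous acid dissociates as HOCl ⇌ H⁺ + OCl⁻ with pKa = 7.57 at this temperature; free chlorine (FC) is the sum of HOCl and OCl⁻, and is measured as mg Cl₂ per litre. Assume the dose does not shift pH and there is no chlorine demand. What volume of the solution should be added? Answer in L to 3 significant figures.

3.14 L

Volume: 239 m³ = 239,000 L.
[OCl⁻]/[HOCl] = 10^(pH − pKa) = 10^(7.23 − 7.57) = 0.4571; fraction as HOCl = 1/(1 + 0.4571) = 0.6863.
Free chlorine required for 1.65 ppm HOCl: 1.65 / 0.6863 = 2.404 ppm.
FC to add: 2.404 − 0.8 = 1.604 mg/L as Cl₂.
Cl₂ equivalent: 1.604 mg/L × 239,000 L = 383.4 g.
Product at 11.1% available Cl: 383.4 / 0.111 = 3454 g.
Volume: 3454 g ÷ 1.1 g/mL = 3140 mL.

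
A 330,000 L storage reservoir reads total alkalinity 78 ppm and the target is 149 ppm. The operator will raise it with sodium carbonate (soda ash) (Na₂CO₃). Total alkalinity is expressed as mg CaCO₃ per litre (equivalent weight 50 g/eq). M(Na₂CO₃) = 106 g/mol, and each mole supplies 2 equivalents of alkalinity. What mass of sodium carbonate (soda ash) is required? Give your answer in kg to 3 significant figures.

Alkalinity to add: (149 − 78) = 71 mg/L as CaCO₃ × 330,000 L = 23,430 g as CaCO₃.
Equivalents: 23,430 g ÷ 50 g/eq = 468.6 eq.
Each mole of Na₂CO₃ supplies 2 eq, so 468.6 / 2 = 234.3 mol.
Mass: 234.3 mol × 106 g/mol = 24,840 g.

24.8 kg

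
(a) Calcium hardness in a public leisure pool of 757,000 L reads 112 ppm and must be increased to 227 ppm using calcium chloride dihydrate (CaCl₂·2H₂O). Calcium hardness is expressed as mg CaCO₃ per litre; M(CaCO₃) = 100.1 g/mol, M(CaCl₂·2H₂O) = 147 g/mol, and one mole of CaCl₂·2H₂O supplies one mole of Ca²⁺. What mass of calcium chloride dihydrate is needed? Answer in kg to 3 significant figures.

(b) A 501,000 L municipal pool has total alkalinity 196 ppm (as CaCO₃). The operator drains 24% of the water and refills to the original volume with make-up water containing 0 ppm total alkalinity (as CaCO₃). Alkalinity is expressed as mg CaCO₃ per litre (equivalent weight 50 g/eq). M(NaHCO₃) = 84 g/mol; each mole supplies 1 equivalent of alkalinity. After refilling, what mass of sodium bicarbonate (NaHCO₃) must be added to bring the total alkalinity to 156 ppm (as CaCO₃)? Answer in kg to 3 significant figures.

(a) 128 kg; (b) 5.93 kg

(a) Hardness to add: (227 − 112) = 115 mg/L as CaCO₃ × 757,000 L = 87,060 g as CaCO₃.
(a) Moles of Ca²⁺ (1 mol Ca²⁺ ≡ 1 mol CaCO₃): 87,060 / 100.1 g/mol = 869.7 mol.
(a) Mass of CaCl₂·2H₂O: 869.7 × 147 = 127,800 g.

(b) After draining 24% and refilling: 196 × 0.76 + 0 × 0.24 = 148.96 ppm.
(b) Deficit to target: 156 − 148.96 = 7.04 mg/L.
(b) As CaCO₃: 7.04 mg/L × 501,000 L = 3527 g; ÷ 50 g/eq ÷ 1 = 70.54 mol NaHCO₃.
(b) Mass: 70.54 × 84 = 5925 g.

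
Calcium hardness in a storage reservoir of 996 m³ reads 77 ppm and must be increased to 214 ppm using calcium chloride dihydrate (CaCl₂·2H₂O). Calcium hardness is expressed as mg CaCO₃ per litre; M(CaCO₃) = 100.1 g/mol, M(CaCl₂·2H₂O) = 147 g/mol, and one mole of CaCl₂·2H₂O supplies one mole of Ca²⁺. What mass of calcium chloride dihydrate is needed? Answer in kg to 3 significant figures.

200 kg

Volume: 996 m³ = 996,000 L.
Hardness to add: (214 − 77) = 137 mg/L as CaCO₃ × 996,000 L = 136,500 g as CaCO₃.
Moles of Ca²⁺ (1 mol Ca²⁺ ≡ 1 mol CaCO₃): 136,500 / 100.1 g/mol = 1363 mol.
Mass of CaCl₂·2H₂O: 1363 × 147 = 200,400 g.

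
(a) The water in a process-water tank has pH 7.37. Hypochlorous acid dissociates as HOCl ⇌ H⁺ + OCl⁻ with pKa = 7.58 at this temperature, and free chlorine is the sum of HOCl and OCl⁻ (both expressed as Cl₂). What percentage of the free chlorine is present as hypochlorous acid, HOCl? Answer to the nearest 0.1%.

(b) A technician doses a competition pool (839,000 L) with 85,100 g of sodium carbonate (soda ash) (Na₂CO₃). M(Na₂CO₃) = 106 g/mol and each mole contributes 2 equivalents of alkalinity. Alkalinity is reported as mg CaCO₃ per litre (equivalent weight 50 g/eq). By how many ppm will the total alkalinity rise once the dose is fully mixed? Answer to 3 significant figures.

(a) 61.9%; (b) 95.7 ppm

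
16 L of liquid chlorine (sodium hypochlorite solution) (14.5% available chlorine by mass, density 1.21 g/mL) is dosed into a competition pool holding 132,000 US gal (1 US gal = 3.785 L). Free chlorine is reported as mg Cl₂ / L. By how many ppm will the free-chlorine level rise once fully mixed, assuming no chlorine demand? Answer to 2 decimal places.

5.62 ppm

Volume: 132,000 US gal × 3.785 L/gal = 499,620 L.
Mass of solution: 16 L × 1000 mL/L × 1.21 g/mL = 19,360 g.
Available chlorine delivered: 19,360 g × 0.145 = 2807 g as Cl₂.
Concentration rise: 2807 g / 499,620 L = 5.619 mg/L = 5.62 ppm.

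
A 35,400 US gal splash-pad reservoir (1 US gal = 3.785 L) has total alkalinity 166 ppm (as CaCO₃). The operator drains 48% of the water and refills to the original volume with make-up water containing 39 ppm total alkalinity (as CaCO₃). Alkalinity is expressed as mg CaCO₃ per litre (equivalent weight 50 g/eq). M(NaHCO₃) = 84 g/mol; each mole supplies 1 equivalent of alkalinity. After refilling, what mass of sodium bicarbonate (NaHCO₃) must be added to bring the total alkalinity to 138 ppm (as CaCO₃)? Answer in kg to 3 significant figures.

7.42 kg

Volume: 35,400 US gal × 3.785 L/gal = 133,989 L.
After draining 48% and refilling: 166 × 0.52 + 39 × 0.48 = 105.04 ppm.
Deficit to target: 138 − 105.04 = 32.96 mg/L.
As CaCO₃: 32.96 mg/L × 133,989 L = 4416 g; ÷ 50 g/eq ÷ 1 = 88.33 mol NaHCO₃.
Mass: 88.33 × 84 = 7419 g.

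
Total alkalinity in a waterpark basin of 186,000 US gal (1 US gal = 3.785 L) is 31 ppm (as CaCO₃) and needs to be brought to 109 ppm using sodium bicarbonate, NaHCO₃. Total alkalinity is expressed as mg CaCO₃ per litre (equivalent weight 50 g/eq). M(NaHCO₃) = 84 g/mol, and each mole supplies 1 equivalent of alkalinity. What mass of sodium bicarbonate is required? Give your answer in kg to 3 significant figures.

Volume: 186,000 US gal × 3.785 L/gal = 704,010 L.
Alkalinity to add: (109 − 31) = 78 mg/L as CaCO₃ × 704,010 L = 54,910 g as CaCO₃.
Equivalents: 54,910 g ÷ 50 g/eq = 1098 eq.
NaHCO₃ supplies 1 eq per mole → 1098 mol.
Mass: 1098 mol × 84 g/mol = 92,250 g.

92.3 kg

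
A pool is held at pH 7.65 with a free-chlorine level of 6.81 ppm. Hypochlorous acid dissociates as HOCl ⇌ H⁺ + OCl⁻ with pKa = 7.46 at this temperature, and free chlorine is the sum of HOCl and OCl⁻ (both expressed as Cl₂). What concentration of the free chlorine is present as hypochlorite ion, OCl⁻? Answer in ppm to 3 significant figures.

4.14 ppm

[OCl⁻]/[HOCl] = 10^(pH − pKa) = 10^(7.65 − 7.46) = 10^0.19 = 1.549.
Fraction as HOCl = 1 / (1 + 1.549) = 0.3923.
OCl⁻ = (1 − 0.3923) × 6.81 ppm = 4.138 ppm.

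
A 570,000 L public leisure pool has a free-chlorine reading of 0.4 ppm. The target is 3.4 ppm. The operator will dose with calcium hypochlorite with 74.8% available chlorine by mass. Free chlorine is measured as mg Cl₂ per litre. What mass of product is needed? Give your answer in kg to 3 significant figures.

Chlorine deficit: 3.4 − 0.4 = 3 ppm = 3 mg/L as Cl₂.
Cl₂ equivalent needed: 3 mg/L × 570,000 L = 1,710,000 mg = 1710 g.
Product at 74.8% available chlorine: 1710 / 0.748 = 2286 g.

2.29 kg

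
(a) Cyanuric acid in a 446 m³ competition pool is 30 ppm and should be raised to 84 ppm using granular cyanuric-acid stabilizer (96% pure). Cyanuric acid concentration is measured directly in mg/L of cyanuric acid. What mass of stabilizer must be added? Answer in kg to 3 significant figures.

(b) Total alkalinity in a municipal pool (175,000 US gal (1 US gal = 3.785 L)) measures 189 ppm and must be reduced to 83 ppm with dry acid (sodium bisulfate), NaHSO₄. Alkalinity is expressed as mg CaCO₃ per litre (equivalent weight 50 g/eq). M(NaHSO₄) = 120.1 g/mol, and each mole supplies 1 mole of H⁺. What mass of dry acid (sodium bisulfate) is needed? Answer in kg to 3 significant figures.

(a) 25.1 kg; (b) 169 kg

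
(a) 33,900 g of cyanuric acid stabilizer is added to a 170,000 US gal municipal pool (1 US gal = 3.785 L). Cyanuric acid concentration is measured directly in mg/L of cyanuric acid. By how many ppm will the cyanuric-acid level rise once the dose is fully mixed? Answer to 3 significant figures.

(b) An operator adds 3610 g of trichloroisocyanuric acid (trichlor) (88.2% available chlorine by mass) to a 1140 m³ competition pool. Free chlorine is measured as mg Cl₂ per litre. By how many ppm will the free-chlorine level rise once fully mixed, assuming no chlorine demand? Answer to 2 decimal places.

(a) Volume: 170,000 US gal × 3.785 L/gal = 643,450 L.
(a) Rise: 33,900 g / 643,450 L × 1000 = 52.68 mg/L.

(b) Volume: 1140 m³ = 1,140,000 L.
(b) Available chlorine delivered: 3610 g × 0.882 = 3184 g as Cl₂.
(b) Concentration rise: 3184 g / 1,140,000 L = 2.793 mg/L = 2.79 ppm.

(a) 52.7 ppm; (b) 2.79 ppm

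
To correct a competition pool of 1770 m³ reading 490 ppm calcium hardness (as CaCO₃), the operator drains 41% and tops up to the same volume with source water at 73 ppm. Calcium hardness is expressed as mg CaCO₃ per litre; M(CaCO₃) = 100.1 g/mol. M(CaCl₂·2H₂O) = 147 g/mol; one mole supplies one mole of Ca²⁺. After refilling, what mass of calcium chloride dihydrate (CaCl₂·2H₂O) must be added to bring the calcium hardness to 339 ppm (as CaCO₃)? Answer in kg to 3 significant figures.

51.9 kg

Volume: 1770 m³ = 1,770,000 L.
After draining 41% and refilling: 490 × 0.59 + 73 × 0.41 = 319.03 ppm.
Deficit to target: 339 − 319.03 = 19.97 mg/L.
As CaCO₃: 19.97 mg/L × 1,770,000 L = 35,350 g; ÷ 100.1 = 353.1 mol Ca²⁺.
Mass: 353.1 × 147 = 51,910 g.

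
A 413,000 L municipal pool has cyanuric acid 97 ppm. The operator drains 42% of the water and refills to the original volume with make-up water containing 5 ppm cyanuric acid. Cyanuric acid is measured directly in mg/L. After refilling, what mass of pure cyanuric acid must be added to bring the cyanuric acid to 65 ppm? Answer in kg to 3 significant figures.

After draining 42% and refilling: 97 × 0.58 + 5 × 0.42 = 58.36 ppm.
Deficit to target: 65 − 58.36 = 6.64 mg/L.
Mass: 6.64 mg/L × 413,000 L = 2742 g cyanuric acid.

2.74 kg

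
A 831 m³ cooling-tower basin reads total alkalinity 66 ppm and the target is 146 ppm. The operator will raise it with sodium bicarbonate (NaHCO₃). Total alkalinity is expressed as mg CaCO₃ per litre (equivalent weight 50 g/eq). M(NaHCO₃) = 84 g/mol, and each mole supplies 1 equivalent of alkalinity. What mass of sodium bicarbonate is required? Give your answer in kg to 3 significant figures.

112 kg

Volume: 831 m³ = 831,000 L.
Alkalinity to add: (146 − 66) = 80 mg/L as CaCO₃ × 831,000 L = 66,480 g as CaCO₃.
Equivalents: 66,480 g ÷ 50 g/eq = 1330 eq.
NaHCO₃ supplies 1 eq per mole → 1330 mol.
Mass: 1330 mol × 84 g/mol = 111,700 g.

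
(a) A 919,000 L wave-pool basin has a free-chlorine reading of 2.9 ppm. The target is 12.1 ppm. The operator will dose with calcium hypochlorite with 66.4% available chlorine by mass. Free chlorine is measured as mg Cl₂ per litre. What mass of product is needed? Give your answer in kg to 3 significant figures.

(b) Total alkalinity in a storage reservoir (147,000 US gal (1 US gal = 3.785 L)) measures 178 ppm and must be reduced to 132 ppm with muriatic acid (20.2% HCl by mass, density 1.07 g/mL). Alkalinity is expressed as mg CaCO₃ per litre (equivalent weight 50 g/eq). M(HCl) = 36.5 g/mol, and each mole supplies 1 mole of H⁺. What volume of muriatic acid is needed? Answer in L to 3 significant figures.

(a) 12.7 kg; (b) 86.4 L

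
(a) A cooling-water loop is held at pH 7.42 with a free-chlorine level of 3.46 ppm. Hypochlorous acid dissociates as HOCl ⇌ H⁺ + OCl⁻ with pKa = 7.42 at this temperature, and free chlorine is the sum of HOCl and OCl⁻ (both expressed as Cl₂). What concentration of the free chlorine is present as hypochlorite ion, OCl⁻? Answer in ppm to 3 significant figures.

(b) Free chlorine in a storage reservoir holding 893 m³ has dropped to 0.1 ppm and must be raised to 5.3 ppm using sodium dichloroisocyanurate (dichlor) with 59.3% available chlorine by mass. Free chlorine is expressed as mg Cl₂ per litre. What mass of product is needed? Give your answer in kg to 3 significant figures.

(a) [OCl⁻]/[HOCl] = 10^(pH − pKa) = 10^(7.42 − 7.42) = 10^0.00 = 1.
(a) Fraction as HOCl = 1 / (1 + 1) = 0.5.
(a) OCl⁻ = (1 − 0.5) × 3.46 ppm = 1.73 ppm.

(b) Volume: 893 m³ = 893,000 L.
(b) Chlorine deficit: 5.3 − 0.1 = 5.2 ppm = 5.2 mg/L as Cl₂.
(b) Cl₂ equivalent needed: 5.2 mg/L × 893,000 L = 4,644,000 mg = 4644 g.
(b) Product at 59.3% available chlorine: 4644 / 0.593 = 7831 g.

(a) 1.73 ppm; (b) 7.83 kg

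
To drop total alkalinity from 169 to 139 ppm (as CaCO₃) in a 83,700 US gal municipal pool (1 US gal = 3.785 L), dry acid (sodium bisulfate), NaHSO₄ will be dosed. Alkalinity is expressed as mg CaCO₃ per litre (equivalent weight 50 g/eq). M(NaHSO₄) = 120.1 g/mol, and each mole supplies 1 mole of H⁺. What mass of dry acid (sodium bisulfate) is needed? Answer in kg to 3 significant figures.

Volume: 83,700 US gal × 3.785 L/gal = 316,804 L.
Alkalinity to neutralize: (169 − 139) = 30 mg/L as CaCO₃ × 316,804 L = 9504 g as CaCO₃.
Equivalents of H⁺ required: 9504 ÷ 50 g/eq = 190.1 eq = 190.1 mol NaHSO₄.
Mass of NaHSO₄: 190.1 × 120.1 = 22,830 g.

22.8 kg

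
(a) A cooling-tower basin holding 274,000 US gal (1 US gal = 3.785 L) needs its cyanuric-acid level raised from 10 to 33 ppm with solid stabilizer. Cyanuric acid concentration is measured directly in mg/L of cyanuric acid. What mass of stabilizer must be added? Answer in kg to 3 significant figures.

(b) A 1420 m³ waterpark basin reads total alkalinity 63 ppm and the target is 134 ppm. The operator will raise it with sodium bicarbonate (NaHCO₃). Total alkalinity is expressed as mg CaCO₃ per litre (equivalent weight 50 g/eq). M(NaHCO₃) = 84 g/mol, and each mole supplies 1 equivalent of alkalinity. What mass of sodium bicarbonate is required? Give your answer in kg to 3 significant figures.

(a) Volume: 274,000 US gal × 3.785 L/gal = 1,037,090 L.
(a) CYA to add: (33 − 10) = 23 mg/L × 1,037,090 L = 23,850 g cyanuric acid.

(b) Volume: 1420 m³ = 1,420,000 L.
(b) Alkalinity to add: (134 − 63) = 71 mg/L as CaCO₃ × 1,420,000 L = 100,800 g as CaCO₃.
(b) Equivalents: 100,800 g ÷ 50 g/eq = 2016 eq.
(b) NaHCO₃ supplies 1 eq per mole → 2016 mol.
(b) Mass: 2016 mol × 84 g/mol = 169,400 g.

(a) 23.9 kg; (b) 169 kg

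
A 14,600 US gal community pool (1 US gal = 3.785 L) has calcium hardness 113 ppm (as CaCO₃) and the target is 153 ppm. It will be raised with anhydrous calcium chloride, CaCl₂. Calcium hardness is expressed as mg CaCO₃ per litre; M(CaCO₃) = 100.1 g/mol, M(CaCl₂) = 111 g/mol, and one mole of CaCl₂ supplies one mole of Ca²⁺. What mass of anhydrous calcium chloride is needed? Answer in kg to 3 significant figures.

2.45 kg

Volume: 14,600 US gal × 3.785 L/gal = 55,261 L.
Hardness to add: (153 − 113) = 40 mg/L as CaCO₃ × 55,261 L = 2210 g as CaCO₃.
Moles of Ca²⁺ (1 mol Ca²⁺ ≡ 1 mol CaCO₃): 2210 / 100.1 g/mol = 22.08 mol.
Mass of CaCl₂: 22.08 × 111 = 2451 g.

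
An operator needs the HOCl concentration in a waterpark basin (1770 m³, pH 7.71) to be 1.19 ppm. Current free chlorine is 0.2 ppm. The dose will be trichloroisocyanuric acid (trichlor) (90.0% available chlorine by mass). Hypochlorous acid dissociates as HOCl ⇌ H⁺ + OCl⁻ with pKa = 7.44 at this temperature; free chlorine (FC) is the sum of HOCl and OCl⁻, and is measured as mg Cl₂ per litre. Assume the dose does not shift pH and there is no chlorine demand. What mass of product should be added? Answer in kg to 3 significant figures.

6.30 kg

Volume: 1770 m³ = 1,770,000 L.
[OCl⁻]/[HOCl] = 10^(pH − pKa) = 10^(7.71 − 7.44) = 1.862; fraction as HOCl = 1/(1 + 1.862) = 0.3494.
Free chlorine required for 1.19 ppm HOCl: 1.19 / 0.3494 = 3.406 ppm.
FC to add: 3.406 − 0.2 = 3.206 mg/L as Cl₂.
Cl₂ equivalent: 3.206 mg/L × 1,770,000 L = 5674 g.
Product at 90.0% available Cl: 5674 / 0.9 = 6305 g.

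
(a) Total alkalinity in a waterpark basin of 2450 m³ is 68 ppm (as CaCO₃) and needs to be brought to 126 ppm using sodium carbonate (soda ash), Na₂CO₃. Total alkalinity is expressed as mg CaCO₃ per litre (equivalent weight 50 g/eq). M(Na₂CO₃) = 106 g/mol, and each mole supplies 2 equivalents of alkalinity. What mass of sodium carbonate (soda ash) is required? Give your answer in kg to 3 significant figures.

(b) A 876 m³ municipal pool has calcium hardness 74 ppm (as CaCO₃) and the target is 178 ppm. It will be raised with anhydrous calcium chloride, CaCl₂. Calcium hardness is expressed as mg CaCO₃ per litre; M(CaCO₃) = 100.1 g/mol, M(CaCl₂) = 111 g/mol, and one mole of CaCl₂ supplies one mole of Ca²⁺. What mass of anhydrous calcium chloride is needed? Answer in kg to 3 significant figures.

(a) Volume: 2450 m³ = 2,450,000 L.
(a) Alkalinity to add: (126 − 68) = 58 mg/L as CaCO₃ × 2,450,000 L = 142,100 g as CaCO₃.
(a) Equivalents: 142,100 g ÷ 50 g/eq = 2842 eq.
(a) Each mole of Na₂CO₃ supplies 2 eq, so 2842 / 2 = 1421 mol.
(a) Mass: 1421 mol × 106 g/mol = 150,600 g.

(b) Volume: 876 m³ = 876,000 L.
(b) Hardness to add: (178 − 74) = 104 mg/L as CaCO₃ × 876,000 L = 91,100 g as CaCO₃.
(b) Moles of Ca²⁺ (1 mol Ca²⁺ ≡ 1 mol CaCO₃): 91,100 / 100.1 g/mol = 910.1 mol.
(b) Mass of CaCl₂: 910.1 × 111 = 101,000 g.

(a) 151 kg; (b) 101 kg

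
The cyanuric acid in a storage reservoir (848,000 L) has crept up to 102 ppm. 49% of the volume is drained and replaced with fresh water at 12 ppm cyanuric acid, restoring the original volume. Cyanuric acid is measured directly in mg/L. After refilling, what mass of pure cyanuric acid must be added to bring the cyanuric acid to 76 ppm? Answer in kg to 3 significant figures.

After draining 49% and refilling: 102 × 0.51 + 12 × 0.49 = 57.9 ppm.
Deficit to target: 76 − 57.9 = 18.1 mg/L.
Mass: 18.1 mg/L × 848,000 L = 15,350 g cyanuric acid.

15.3 kg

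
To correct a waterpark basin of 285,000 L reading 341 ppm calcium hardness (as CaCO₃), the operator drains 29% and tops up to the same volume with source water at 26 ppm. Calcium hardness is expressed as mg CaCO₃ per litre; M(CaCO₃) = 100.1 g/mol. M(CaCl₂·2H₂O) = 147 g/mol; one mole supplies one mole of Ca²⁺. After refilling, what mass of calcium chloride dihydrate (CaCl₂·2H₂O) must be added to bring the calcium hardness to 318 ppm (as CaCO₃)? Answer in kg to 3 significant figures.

After draining 29% and refilling: 341 × 0.71 + 26 × 0.29 = 249.65 ppm.
Deficit to target: 318 − 249.65 = 68.35 mg/L.
As CaCO₃: 68.35 mg/L × 285,000 L = 19,480 g; ÷ 100.1 = 194.6 mol Ca²⁺.
Mass: 194.6 × 147 = 28,610 g.

28.6 kg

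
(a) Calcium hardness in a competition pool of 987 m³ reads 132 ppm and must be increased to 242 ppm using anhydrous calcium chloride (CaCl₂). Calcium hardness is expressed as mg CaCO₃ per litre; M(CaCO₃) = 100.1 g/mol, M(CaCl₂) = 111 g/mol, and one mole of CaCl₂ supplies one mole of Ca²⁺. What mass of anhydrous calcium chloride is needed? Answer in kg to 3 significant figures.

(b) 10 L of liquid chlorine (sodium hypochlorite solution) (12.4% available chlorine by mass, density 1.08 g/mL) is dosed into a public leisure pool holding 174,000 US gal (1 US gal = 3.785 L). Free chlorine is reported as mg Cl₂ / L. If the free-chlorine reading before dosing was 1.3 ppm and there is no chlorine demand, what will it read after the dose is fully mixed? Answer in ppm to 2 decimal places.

(a) 120 kg; (b) 3.33 ppm

(a) Volume: 987 m³ = 987,000 L.
(a) Hardness to add: (242 − 132) = 110 mg/L as CaCO₃ × 987,000 L = 108,600 g as CaCO₃.
(a) Moles of Ca²⁺ (1 mol Ca²⁺ ≡ 1 mol CaCO₃): 108,600 / 100.1 g/mol = 1085 mol.
(a) Mass of CaCl₂: 1085 × 111 = 120,400 g.

(b) Volume: 174,000 US gal × 3.785 L/gal = 658,590 L.
(b) Mass of solution: 10 L × 1000 mL/L × 1.08 g/mL = 10,800 g.
(b) Available chlorine delivered: 10,800 g × 0.124 = 1339 g as Cl₂.
(b) Concentration rise: 1339 g / 658,590 L = 2.033 mg/L = 2.03 ppm.
(b) Final FC: 1.3 + 2.03 = 3.33 ppm.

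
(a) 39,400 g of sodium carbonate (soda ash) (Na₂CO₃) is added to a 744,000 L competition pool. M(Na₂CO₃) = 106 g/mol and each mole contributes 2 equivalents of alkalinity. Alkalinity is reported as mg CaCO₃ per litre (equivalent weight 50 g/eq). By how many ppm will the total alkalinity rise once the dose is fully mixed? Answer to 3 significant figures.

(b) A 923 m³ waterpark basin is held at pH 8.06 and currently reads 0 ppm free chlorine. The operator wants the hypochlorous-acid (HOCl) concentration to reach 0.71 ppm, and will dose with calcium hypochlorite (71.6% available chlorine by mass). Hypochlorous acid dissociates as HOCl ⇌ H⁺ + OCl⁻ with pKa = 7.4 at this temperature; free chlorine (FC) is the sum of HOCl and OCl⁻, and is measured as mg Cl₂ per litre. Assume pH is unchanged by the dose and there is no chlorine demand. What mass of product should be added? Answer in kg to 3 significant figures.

(a) Moles of Na₂CO₃: 39,400 g ÷ 106 g/mol = 371.7 mol → 743.4 eq of alkalinity.
(a) As CaCO₃: 743.4 eq × 50 g/eq = 37,170 g.
(a) Rise: 37,170 g / 744,000 L × 1000 = 49.96 mg/L.

(b) Volume: 923 m³ = 923,000 L.
(b) [OCl⁻]/[HOCl] = 10^(pH − pKa) = 10^(8.06 − 7.4) = 4.571; fraction as HOCl = 1/(1 + 4.571) = 0.1795.
(b) Free chlorine required for 0.71 ppm HOCl: 0.71 / 0.1795 = 3.955 ppm.
(b) FC to add: 3.955 − 0 = 3.955 mg/L as Cl₂.
(b) Cl₂ equivalent: 3.955 mg/L × 923,000 L = 3651 g.
(b) Product at 71.6% available Cl: 3651 / 0.716 = 5099 g.

(a) 50.0 ppm; (b) 5.10 kg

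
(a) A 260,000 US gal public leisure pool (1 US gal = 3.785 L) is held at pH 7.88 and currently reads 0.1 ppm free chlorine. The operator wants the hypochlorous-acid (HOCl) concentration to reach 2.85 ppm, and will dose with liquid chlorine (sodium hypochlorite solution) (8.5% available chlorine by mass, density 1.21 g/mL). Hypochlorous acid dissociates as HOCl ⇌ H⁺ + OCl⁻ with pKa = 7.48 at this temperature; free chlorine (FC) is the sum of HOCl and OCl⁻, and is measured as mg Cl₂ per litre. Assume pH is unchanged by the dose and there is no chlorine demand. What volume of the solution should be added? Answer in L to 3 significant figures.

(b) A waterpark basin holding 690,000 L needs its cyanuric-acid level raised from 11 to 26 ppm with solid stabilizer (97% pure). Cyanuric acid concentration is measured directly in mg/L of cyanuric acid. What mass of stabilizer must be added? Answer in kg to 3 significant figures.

(a) Volume: 260,000 US gal × 3.785 L/gal = 984,100 L.
(a) [OCl⁻]/[HOCl] = 10^(pH − pKa) = 10^(7.88 − 7.48) = 2.512; fraction as HOCl = 1/(1 + 2.512) = 0.2847.
(a) Free chlorine required for 2.85 ppm HOCl: 2.85 / 0.2847 = 10.01 ppm.
(a) FC to add: 10.01 − 0.1 = 9.909 mg/L as Cl₂.
(a) Cl₂ equivalent: 9.909 mg/L × 984,100 L = 9751 g.
(a) Product at 8.5% available Cl: 9751 / 0.085 = 114,700 g.
(a) Volume: 114,700 g ÷ 1.21 g/mL = 94,810 mL.

(b) CYA to add: (26 − 11) = 15 mg/L × 690,000 L = 10,350 g cyanuric acid.
(b) At 97% purity: 10,350 / 0.97 = 10,670 g product.

(a) 94.8 L; (b) 10.7 kg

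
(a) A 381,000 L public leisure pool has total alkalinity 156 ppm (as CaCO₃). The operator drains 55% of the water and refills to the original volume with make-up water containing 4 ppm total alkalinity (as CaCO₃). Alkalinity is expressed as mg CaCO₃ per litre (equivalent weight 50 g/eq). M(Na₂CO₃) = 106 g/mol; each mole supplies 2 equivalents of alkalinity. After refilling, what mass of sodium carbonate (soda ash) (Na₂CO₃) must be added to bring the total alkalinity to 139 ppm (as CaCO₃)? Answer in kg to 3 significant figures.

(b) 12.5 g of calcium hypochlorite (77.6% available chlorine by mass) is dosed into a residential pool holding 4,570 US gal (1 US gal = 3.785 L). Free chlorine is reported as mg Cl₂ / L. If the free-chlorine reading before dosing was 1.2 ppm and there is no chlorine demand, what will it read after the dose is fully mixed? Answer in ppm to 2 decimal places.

(a) 26.9 kg; (b) 1.76 ppm

(a) After draining 55% and refilling: 156 × 0.45 + 4 × 0.55 = 72.4 ppm.
(a) Deficit to target: 139 − 72.4 = 66.6 mg/L.
(a) As CaCO₃: 66.6 mg/L × 381,000 L = 25,370 g; ÷ 50 g/eq ÷ 2 = 253.7 mol Na₂CO₃.
(a) Mass: 253.7 × 106 = 26,900 g.

(b) Volume: 4,570 US gal × 3.785 L/gal = 17,297 L.
(b) Available chlorine delivered: 12.5 g × 0.776 = 9.7 g as Cl₂.
(b) Concentration rise: 9.7 g / 17,297 L = 0.5608 mg/L = 0.56 ppm.
(b) Final FC: 1.2 + 0.56 = 1.76 ppm.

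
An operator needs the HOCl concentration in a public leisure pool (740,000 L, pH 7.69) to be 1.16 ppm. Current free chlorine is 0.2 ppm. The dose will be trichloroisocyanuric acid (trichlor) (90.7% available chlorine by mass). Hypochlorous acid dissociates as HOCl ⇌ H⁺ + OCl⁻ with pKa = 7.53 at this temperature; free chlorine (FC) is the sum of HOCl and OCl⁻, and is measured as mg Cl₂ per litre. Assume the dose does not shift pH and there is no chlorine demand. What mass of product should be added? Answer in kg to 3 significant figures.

[OCl⁻]/[HOCl] = 10^(pH − pKa) = 10^(7.69 − 7.53) = 1.445; fraction as HOCl = 1/(1 + 1.445) = 0.4089.
Free chlorine required for 1.16 ppm HOCl: 1.16 / 0.4089 = 2.837 ppm.
FC to add: 2.837 − 0.2 = 2.637 mg/L as Cl₂.
Cl₂ equivalent: 2.637 mg/L × 740,000 L = 1951 g.
Product at 90.7% available Cl: 1951 / 0.907 = 2151 g.

2.15 kg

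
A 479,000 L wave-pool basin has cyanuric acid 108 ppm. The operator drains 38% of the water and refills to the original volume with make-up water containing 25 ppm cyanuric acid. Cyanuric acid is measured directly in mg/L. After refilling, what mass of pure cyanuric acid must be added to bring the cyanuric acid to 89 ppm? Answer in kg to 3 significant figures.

After draining 38% and refilling: 108 × 0.62 + 25 × 0.38 = 76.46 ppm.
Deficit to target: 89 − 76.46 = 12.54 mg/L.
Mass: 12.54 mg/L × 479,000 L = 6007 g cyanuric acid.

6.01 kg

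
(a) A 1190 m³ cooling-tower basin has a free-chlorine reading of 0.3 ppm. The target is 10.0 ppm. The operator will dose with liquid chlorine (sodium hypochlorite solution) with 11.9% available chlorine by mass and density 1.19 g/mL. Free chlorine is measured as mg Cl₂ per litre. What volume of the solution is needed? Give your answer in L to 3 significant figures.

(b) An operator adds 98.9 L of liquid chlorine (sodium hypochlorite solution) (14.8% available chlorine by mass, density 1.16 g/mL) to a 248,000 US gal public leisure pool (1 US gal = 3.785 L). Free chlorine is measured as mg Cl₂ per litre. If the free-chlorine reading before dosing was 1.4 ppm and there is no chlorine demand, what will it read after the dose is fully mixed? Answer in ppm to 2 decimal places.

(a) 81.5 L; (b) 19.49 ppm

(a) Volume: 1190 m³ = 1,190,000 L.
(a) Chlorine deficit: 10.0 − 0.3 = 9.7 ppm = 9.7 mg/L as Cl₂.
(a) Cl₂ equivalent needed: 9.7 mg/L × 1,190,000 L = 11,540,000 mg = 11,540 g.
(a) Product at 11.9% available chlorine: 11,540 / 0.119 = 97,000 g.
(a) Volume at density 1.19 g/mL: 97,000 g ÷ 1.19 g/mL = 81,510 mL.

(b) Volume: 248,000 US gal × 3.785 L/gal = 938,680 L.
(b) Mass of solution: 98.9 L × 1000 mL/L × 1.16 g/mL = 114,700 g.
(b) Available chlorine delivered: 114,700 g × 0.148 = 16,980 g as Cl₂.
(b) Concentration rise: 16,980 g / 938,680 L = 18.09 mg/L = 18.09 ppm.
(b) Final FC: 1.4 + 18.09 = 19.49 ppm.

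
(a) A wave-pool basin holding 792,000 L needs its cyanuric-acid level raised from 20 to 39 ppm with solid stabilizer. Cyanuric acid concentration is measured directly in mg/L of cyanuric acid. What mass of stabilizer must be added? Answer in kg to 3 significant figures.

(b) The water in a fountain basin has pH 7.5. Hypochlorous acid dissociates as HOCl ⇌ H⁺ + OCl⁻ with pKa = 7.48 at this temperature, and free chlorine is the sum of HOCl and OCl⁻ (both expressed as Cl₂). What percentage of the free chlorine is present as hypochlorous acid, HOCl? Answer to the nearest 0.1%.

(a) 15.0 kg; (b) 48.8%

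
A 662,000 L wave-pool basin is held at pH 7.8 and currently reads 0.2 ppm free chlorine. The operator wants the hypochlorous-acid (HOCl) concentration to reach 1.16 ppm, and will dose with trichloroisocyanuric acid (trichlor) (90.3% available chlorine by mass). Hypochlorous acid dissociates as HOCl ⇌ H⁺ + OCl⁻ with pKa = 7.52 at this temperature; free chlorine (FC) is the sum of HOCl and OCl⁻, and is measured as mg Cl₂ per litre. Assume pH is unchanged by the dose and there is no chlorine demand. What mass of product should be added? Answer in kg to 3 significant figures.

2.32 kg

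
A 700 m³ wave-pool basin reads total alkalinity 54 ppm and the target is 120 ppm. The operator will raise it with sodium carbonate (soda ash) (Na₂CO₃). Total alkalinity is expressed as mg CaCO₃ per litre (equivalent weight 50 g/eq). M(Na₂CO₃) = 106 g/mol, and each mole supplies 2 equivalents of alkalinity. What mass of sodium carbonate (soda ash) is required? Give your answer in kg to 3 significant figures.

49.0 kg

Volume: 700 m³ = 700,000 L.
Alkalinity to add: (120 − 54) = 66 mg/L as CaCO₃ × 700,000 L = 46,200 g as CaCO₃.
Equivalents: 46,200 g ÷ 50 g/eq = 924 eq.
Each mole of Na₂CO₃ supplies 2 eq, so 924 / 2 = 462 mol.
Mass: 462 mol × 106 g/mol = 48,970 g.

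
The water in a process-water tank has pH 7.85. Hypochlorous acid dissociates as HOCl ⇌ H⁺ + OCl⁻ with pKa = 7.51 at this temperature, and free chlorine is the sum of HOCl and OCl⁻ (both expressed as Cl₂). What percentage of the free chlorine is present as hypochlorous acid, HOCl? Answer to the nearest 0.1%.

31.4%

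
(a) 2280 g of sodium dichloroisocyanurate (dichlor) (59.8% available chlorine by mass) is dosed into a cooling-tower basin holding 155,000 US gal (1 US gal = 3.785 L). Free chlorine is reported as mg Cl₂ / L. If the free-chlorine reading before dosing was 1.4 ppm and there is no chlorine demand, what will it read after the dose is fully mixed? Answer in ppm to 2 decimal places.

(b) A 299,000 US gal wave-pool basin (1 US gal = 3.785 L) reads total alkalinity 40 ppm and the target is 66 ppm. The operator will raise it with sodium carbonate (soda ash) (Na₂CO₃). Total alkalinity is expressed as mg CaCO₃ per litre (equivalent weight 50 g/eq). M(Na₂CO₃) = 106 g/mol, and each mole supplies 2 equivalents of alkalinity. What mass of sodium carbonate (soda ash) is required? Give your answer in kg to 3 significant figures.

(a) Volume: 155,000 US gal × 3.785 L/gal = 586,675 L.
(a) Available chlorine delivered: 2280 g × 0.598 = 1363 g as Cl₂.
(a) Concentration rise: 1363 g / 586,675 L = 2.324 mg/L = 2.32 ppm.
(a) Final FC: 1.4 + 2.32 = 3.72 ppm.

(b) Volume: 299,000 US gal × 3.785 L/gal = 1,131,715 L.
(b) Alkalinity to add: (66 − 40) = 26 mg/L as CaCO₃ × 1,131,715 L = 29,420 g as CaCO₃.
(b) Equivalents: 29,420 g ÷ 50 g/eq = 588.5 eq.
(b) Each mole of Na₂CO₃ supplies 2 eq, so 588.5 / 2 = 294.2 mol.
(b) Mass: 294.2 mol × 106 g/mol = 31,190 g.

(a) 3.72 ppm; (b) 31.2 kg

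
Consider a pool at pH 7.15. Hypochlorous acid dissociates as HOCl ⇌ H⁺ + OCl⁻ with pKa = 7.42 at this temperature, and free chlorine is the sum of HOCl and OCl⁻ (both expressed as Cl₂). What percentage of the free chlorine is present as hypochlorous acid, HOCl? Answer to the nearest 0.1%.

[OCl⁻]/[HOCl] = 10^(pH − pKa) = 10^(7.15 − 7.42) = 10^-0.27 = 0.537.
Fraction as HOCl = 1 / (1 + 0.537) = 0.6506.

65.1%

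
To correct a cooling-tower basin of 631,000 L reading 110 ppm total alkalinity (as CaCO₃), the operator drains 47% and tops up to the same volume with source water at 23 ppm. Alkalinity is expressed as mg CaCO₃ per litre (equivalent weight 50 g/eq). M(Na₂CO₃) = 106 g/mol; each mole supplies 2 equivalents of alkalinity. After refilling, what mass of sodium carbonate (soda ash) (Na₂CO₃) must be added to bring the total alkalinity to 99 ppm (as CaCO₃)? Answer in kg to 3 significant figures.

After draining 47% and refilling: 110 × 0.53 + 23 × 0.47 = 69.11 ppm.
Deficit to target: 99 − 69.11 = 29.89 mg/L.
As CaCO₃: 29.89 mg/L × 631,000 L = 18,860 g; ÷ 50 g/eq ÷ 2 = 188.6 mol Na₂CO₃.
Mass: 188.6 × 106 = 19,990 g.

20.0 kg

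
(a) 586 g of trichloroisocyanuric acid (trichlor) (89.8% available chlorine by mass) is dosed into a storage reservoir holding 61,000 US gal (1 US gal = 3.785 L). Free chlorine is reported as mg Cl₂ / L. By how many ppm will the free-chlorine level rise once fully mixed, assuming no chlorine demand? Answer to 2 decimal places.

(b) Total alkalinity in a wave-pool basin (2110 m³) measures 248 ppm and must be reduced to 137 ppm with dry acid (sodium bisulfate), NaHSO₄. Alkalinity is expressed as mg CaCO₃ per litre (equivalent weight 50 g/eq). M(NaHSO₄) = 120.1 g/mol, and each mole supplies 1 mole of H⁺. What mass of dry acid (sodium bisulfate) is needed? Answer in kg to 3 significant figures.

(a) Volume: 61,000 US gal × 3.785 L/gal = 230,885 L.
(a) Available chlorine delivered: 586 g × 0.898 = 526.2 g as Cl₂.
(a) Concentration rise: 526.2 g / 230,885 L = 2.279 mg/L = 2.28 ppm.

(b) Volume: 2110 m³ = 2,110,000 L.
(b) Alkalinity to neutralize: (248 − 137) = 111 mg/L as CaCO₃ × 2,110,000 L = 234,200 g as CaCO₃.
(b) Equivalents of H⁺ required: 234,200 ÷ 50 g/eq = 4684 eq = 4684 mol NaHSO₄.
(b) Mass of NaHSO₄: 4684 × 120.1 = 562,600 g.

(a) 2.28 ppm; (b) 563 kg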